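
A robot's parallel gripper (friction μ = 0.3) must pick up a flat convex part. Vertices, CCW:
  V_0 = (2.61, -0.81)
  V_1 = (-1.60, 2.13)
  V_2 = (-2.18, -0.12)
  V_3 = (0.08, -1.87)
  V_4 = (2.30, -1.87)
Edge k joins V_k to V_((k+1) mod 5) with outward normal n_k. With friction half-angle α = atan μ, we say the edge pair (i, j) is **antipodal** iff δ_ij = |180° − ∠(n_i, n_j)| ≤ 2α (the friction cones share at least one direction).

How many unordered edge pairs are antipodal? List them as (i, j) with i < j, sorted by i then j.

α = atan 0.3 = 16.70°;  2α = 33.40°
n_0 = (+0.5725, +0.8199)
n_1 = (-0.9683, +0.2496)
n_2 = (-0.6122, -0.7907)
n_3 = (+0.0000, -1.0000)
n_4 = (+0.9598, -0.2807)
  (0,1): δ = 69.53°  ·
  (0,2): δ = 2.82°  ✓
  (0,3): δ = 34.93°  ·
  (0,4): δ = 108.63°  ·
  (1,2): δ = 113.30°  ·
  (1,3): δ = 75.55°  ·
  (1,4): δ = 1.85°  ✓
  (2,3): δ = 142.25°  ·
  (2,4): δ = 68.55°  ·
  (3,4): δ = 106.30°  ·
antipodal pairs: 2

count = 2; pairs: (0,2), (1,4)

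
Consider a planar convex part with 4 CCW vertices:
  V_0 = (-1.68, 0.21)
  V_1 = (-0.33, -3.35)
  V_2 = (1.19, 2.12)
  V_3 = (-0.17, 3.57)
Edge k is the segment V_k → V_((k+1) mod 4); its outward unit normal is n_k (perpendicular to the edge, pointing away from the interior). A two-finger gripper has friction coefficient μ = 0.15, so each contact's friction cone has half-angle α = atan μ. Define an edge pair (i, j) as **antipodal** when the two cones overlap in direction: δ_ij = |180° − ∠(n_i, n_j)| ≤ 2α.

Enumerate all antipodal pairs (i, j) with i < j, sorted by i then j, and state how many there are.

count = 1; pairs: (1,3)

α = atan 0.15 = 8.53°;  2α = 17.06°
n_0 = (-0.9350, -0.3546)
n_1 = (+0.9635, -0.2677)
n_2 = (+0.7294, +0.6841)
n_3 = (-0.9121, +0.4099)
  (0,1): δ = 36.30°  ·
  (0,2): δ = 22.40°  ·
  (0,3): δ = 135.03°  ·
  (1,2): δ = 121.30°  ·
  (1,3): δ = 8.67°  ✓
  (2,3): δ = 67.36°  ·
antipodal pairs: 1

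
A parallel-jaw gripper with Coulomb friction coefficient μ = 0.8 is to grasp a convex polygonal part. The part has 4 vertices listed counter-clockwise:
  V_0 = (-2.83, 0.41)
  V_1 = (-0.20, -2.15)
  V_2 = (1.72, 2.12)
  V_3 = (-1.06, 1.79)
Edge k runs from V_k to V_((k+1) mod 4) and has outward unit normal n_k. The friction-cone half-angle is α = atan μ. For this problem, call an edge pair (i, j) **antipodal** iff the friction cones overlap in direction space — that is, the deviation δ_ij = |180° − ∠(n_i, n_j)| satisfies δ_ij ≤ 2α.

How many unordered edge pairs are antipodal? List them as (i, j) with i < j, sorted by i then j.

count = 4; pairs: (0,1), (0,2), (1,2), (1,3)

α = atan 0.8 = 38.66°;  2α = 77.32°
n_0 = (-0.6975, -0.7166)
n_1 = (+0.9120, -0.4101)
n_2 = (-0.1179, +0.9930)
n_3 = (-0.6149, +0.7886)
  (0,1): δ = 69.98°  ✓
  (0,2): δ = 51.00°  ✓
  (0,3): δ = 82.17°  ·
  (1,2): δ = 59.02°  ✓
  (1,3): δ = 27.85°  ✓
  (2,3): δ = 148.83°  ·
antipodal pairs: 4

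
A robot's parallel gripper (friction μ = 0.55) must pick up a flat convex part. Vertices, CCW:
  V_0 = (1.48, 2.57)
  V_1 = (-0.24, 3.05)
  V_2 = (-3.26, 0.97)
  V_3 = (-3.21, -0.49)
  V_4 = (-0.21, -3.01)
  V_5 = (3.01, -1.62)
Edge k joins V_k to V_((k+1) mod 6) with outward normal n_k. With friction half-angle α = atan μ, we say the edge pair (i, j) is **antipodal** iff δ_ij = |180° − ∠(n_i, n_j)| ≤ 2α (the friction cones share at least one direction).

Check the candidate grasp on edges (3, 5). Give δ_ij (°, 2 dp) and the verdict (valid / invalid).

α = atan 0.55 = 28.81°;  2α = 57.62°
edge 3: e_3 = (+3.00, -2.52);  n_3 = (-0.6432, -0.7657)
edge 5: e_5 = (-1.53, +4.19);  n_5 = (+0.9393, +0.3430)
∠(n_3, n_5) = 150.09°
δ = |180° − 150.09°| = 29.91°
29.91° ≤ 2α = 57.62°  →  valid

δ = 29.91°, valid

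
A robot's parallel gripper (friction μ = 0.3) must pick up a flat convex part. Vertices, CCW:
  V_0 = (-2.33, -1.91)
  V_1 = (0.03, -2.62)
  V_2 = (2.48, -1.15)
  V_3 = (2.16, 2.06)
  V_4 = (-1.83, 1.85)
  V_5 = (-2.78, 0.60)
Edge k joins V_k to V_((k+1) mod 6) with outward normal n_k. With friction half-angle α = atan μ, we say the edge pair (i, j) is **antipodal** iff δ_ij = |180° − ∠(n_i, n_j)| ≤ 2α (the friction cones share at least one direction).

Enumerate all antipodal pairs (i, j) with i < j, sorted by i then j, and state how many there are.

α = atan 0.3 = 16.70°;  2α = 33.40°
n_0 = (-0.2881, -0.9576)
n_1 = (+0.5145, -0.8575)
n_2 = (+0.9951, +0.0992)
n_3 = (-0.0526, +0.9986)
n_4 = (-0.7962, +0.6051)
n_5 = (-0.9843, -0.1765)
  (0,1): δ = 132.29°  ·
  (0,2): δ = 67.56°  ·
  (0,3): δ = 19.76°  ✓
  (0,4): δ = 69.51°  ·
  (0,5): δ = 116.91°  ·
  (1,2): δ = 115.27°  ·
  (1,3): δ = 27.95°  ✓
  (1,4): δ = 21.80°  ✓
  (1,5): δ = 69.20°  ·
  (2,3): δ = 92.68°  ·
  (2,4): δ = 42.93°  ·
  (2,5): δ = 4.47°  ✓
  (3,4): δ = 130.25°  ·
  (3,5): δ = 82.85°  ·
  (4,5): δ = 132.60°  ·
antipodal pairs: 4

count = 4; pairs: (0,3), (1,3), (1,4), (2,5)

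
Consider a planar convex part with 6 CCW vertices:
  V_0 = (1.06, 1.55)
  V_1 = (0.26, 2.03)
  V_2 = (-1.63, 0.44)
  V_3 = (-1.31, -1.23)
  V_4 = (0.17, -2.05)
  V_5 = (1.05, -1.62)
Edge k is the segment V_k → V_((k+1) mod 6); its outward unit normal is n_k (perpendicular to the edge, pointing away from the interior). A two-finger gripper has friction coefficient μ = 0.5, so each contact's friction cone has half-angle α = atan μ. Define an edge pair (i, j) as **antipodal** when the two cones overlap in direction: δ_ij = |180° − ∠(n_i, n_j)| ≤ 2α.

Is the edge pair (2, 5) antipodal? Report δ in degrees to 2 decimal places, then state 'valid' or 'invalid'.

δ = 11.03°, valid

α = atan 0.5 = 26.57°;  2α = 53.13°
edge 2: e_2 = (+0.32, -1.67);  n_2 = (-0.9821, -0.1882)
edge 5: e_5 = (+0.01, +3.17);  n_5 = (+1.0000, -0.0032)
∠(n_2, n_5) = 168.97°
δ = |180° − 168.97°| = 11.03°
11.03° ≤ 2α = 53.13°  →  valid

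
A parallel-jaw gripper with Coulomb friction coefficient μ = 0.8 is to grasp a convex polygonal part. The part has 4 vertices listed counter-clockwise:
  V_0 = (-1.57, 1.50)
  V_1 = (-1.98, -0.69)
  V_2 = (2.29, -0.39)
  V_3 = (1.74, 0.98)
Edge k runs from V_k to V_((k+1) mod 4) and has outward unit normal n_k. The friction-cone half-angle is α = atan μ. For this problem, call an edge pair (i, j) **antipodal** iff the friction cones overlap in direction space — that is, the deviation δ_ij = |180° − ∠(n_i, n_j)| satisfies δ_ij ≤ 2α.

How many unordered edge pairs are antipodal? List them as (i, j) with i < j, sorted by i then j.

α = atan 0.8 = 38.66°;  2α = 77.32°
n_0 = (-0.9829, +0.1840)
n_1 = (+0.0701, -0.9975)
n_2 = (+0.9280, +0.3726)
n_3 = (+0.1552, +0.9879)
  (0,1): δ = 75.38°  ✓
  (0,2): δ = 32.48°  ✓
  (0,3): δ = 91.68°  ·
  (1,2): δ = 72.15°  ✓
  (1,3): δ = 12.95°  ✓
  (2,3): δ = 120.80°  ·
antipodal pairs: 4

count = 4; pairs: (0,1), (0,2), (1,2), (1,3)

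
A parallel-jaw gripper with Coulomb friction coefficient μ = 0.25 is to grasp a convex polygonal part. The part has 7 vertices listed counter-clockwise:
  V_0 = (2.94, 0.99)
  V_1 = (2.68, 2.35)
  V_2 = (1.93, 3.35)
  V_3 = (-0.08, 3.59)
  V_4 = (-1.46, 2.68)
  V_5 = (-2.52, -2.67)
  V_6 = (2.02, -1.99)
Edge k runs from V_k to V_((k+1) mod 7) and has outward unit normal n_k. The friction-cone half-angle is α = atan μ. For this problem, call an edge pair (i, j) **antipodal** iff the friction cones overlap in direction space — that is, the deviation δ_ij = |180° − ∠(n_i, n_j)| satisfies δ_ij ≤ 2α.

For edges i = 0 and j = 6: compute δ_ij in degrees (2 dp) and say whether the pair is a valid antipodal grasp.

α = atan 0.25 = 14.04°;  2α = 28.07°
edge 0: e_0 = (-0.26, +1.36);  n_0 = (+0.9822, +0.1878)
edge 6: e_6 = (+0.92, +2.98);  n_6 = (+0.9555, -0.2950)
∠(n_0, n_6) = 27.98°
δ = |180° − 27.98°| = 152.02°
152.02° > 2α = 28.07°  →  invalid

δ = 152.02°, invalid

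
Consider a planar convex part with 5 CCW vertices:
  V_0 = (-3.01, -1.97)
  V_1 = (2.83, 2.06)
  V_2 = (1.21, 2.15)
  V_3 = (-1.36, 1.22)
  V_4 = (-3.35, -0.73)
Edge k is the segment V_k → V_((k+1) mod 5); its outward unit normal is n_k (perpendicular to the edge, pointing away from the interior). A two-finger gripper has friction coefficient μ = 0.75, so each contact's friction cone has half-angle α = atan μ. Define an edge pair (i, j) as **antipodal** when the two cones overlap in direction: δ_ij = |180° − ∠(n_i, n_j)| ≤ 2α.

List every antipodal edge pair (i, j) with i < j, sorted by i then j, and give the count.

α = atan 0.75 = 36.87°;  2α = 73.74°
n_0 = (+0.5680, -0.8231)
n_1 = (+0.0555, +0.9985)
n_2 = (-0.3403, +0.9403)
n_3 = (-0.6999, +0.7142)
n_4 = (-0.9644, -0.2644)
  (0,1): δ = 37.79°  ✓
  (0,2): δ = 14.71°  ✓
  (0,3): δ = 9.81°  ✓
  (0,4): δ = 70.72°  ✓
  (1,2): δ = 156.93°  ·
  (1,3): δ = 132.40°  ·
  (1,4): δ = 71.49°  ✓
  (2,3): δ = 155.48°  ·
  (2,4): δ = 94.56°  ·
  (3,4): δ = 119.09°  ·
antipodal pairs: 5

count = 5; pairs: (0,1), (0,2), (0,3), (0,4), (1,4)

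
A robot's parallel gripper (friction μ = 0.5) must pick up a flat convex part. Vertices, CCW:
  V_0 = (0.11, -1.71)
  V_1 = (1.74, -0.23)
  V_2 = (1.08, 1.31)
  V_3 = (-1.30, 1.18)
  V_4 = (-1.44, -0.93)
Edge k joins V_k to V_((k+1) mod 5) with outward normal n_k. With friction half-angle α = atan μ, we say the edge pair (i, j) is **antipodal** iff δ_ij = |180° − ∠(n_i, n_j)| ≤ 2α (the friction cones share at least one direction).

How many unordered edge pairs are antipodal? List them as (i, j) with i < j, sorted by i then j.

α = atan 0.5 = 26.57°;  2α = 53.13°
n_0 = (+0.6722, -0.7404)
n_1 = (+0.9191, +0.3939)
n_2 = (-0.0545, +0.9985)
n_3 = (-0.9978, +0.0662)
n_4 = (-0.4495, -0.8933)
  (0,1): δ = 109.04°  ·
  (0,2): δ = 39.11°  ✓
  (0,3): δ = 43.97°  ✓
  (0,4): δ = 111.05°  ·
  (1,2): δ = 110.07°  ·
  (1,3): δ = 26.99°  ✓
  (1,4): δ = 40.09°  ✓
  (2,3): δ = 96.92°  ·
  (2,4): δ = 29.84°  ✓
  (3,4): δ = 112.92°  ·
antipodal pairs: 5

count = 5; pairs: (0,2), (0,3), (1,3), (1,4), (2,4)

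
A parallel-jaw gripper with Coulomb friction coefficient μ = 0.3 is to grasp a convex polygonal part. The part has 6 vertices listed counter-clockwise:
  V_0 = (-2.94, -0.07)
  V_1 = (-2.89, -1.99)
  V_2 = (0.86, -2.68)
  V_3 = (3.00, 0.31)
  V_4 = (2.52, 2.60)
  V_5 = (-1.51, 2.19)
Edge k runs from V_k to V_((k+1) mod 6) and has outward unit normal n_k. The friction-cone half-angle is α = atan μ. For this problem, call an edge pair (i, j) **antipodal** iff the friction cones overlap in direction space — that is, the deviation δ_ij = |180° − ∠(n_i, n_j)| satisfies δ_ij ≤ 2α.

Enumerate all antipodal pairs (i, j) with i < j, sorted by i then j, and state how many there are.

count = 3; pairs: (0,3), (1,4), (2,5)

α = atan 0.3 = 16.70°;  2α = 33.40°
n_0 = (-0.9997, -0.0260)
n_1 = (-0.1810, -0.9835)
n_2 = (+0.8132, -0.5820)
n_3 = (+0.9787, +0.2051)
n_4 = (-0.1012, +0.9949)
n_5 = (-0.8450, +0.5347)
  (0,1): δ = 101.92°  ·
  (0,2): δ = 37.08°  ·
  (0,3): δ = 10.35°  ✓
  (0,4): δ = 94.32°  ·
  (0,5): δ = 146.18°  ·
  (1,2): δ = 115.17°  ·
  (1,3): δ = 67.74°  ·
  (1,4): δ = 16.23°  ✓
  (1,5): δ = 68.10°  ·
  (2,3): δ = 132.57°  ·
  (2,4): δ = 48.60°  ·
  (2,5): δ = 3.27°  ✓
  (3,4): δ = 96.03°  ·
  (3,5): δ = 44.16°  ·
  (4,5): δ = 128.13°  ·
antipodal pairs: 3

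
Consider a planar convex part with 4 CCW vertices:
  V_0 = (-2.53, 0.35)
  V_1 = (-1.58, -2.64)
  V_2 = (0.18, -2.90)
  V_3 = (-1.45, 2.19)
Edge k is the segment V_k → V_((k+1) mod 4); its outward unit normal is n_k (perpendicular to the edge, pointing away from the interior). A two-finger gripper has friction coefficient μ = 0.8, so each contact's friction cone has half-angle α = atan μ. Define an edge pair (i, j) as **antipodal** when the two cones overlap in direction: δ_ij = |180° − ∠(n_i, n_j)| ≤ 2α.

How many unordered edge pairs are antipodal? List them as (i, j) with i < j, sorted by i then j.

count = 4; pairs: (0,2), (1,2), (1,3), (2,3)

α = atan 0.8 = 38.66°;  2α = 77.32°
n_0 = (-0.9531, -0.3028)
n_1 = (-0.1461, -0.9893)
n_2 = (+0.9524, +0.3050)
n_3 = (-0.8624, +0.5062)
  (0,1): δ = 116.03°  ·
  (0,2): δ = 0.13°  ✓
  (0,3): δ = 131.96°  ·
  (1,2): δ = 63.84°  ✓
  (1,3): δ = 67.99°  ✓
  (2,3): δ = 48.17°  ✓
antipodal pairs: 4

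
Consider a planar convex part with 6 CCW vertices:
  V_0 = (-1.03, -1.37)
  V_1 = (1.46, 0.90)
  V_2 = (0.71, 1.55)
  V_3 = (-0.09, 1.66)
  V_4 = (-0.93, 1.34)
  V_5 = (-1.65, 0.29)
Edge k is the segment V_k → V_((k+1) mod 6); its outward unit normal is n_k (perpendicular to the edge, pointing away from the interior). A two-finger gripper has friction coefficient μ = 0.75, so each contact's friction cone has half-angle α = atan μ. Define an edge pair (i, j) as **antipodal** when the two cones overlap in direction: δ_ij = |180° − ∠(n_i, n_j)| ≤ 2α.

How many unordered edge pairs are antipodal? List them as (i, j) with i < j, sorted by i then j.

α = atan 0.75 = 36.87°;  2α = 73.74°
n_0 = (+0.6737, -0.7390)
n_1 = (+0.6549, +0.7557)
n_2 = (+0.1362, +0.9907)
n_3 = (-0.3560, +0.9345)
n_4 = (-0.8247, +0.5655)
n_5 = (-0.9368, -0.3499)
  (0,1): δ = 83.27°  ·
  (0,2): δ = 50.18°  ✓
  (0,3): δ = 21.50°  ✓
  (0,4): δ = 13.21°  ✓
  (0,5): δ = 68.13°  ✓
  (1,2): δ = 146.91°  ·
  (1,3): δ = 118.23°  ·
  (1,4): δ = 83.52°  ·
  (1,5): δ = 28.61°  ✓
  (2,3): δ = 151.32°  ·
  (2,4): δ = 116.61°  ·
  (2,5): δ = 61.69°  ✓
  (3,4): δ = 145.29°  ·
  (3,5): δ = 90.37°  ·
  (4,5): δ = 125.08°  ·
antipodal pairs: 6

count = 6; pairs: (0,2), (0,3), (0,4), (0,5), (1,5), (2,5)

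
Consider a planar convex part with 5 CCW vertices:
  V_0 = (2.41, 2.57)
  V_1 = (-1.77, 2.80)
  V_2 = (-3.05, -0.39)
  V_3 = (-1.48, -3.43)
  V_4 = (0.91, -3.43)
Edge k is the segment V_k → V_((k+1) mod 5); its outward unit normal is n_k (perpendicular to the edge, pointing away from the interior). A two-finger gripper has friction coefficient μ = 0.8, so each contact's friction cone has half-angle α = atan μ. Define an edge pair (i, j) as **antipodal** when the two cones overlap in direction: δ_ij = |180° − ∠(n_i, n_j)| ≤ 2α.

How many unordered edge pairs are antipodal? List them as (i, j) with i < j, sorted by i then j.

count = 5; pairs: (0,2), (0,3), (1,3), (1,4), (2,4)

α = atan 0.8 = 38.66°;  2α = 77.32°
n_0 = (+0.0549, +0.9985)
n_1 = (-0.9281, +0.3724)
n_2 = (-0.8885, -0.4589)
n_3 = (+0.0000, -1.0000)
n_4 = (+0.9701, -0.2425)
  (0,1): δ = 108.71°  ·
  (0,2): δ = 59.54°  ✓
  (0,3): δ = 3.15°  ✓
  (0,4): δ = 79.11°  ·
  (1,2): δ = 130.82°  ·
  (1,3): δ = 68.14°  ✓
  (1,4): δ = 7.83°  ✓
  (2,3): δ = 117.31°  ·
  (2,4): δ = 41.35°  ✓
  (3,4): δ = 104.04°  ·
antipodal pairs: 5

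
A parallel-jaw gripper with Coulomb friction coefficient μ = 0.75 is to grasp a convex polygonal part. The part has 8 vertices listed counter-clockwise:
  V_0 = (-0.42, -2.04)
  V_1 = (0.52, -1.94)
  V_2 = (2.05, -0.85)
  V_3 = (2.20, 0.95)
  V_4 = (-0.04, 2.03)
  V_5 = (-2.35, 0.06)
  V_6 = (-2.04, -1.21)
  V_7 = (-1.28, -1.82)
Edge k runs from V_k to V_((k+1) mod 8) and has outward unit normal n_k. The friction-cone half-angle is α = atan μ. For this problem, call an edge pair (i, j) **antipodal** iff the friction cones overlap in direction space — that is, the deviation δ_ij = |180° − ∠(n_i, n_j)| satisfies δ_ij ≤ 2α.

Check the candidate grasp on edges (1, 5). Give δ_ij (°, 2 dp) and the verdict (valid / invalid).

α = atan 0.75 = 36.87°;  2α = 73.74°
edge 1: e_1 = (+1.53, +1.09);  n_1 = (+0.5802, -0.8145)
edge 5: e_5 = (+0.31, -1.27);  n_5 = (-0.9715, -0.2371)
∠(n_1, n_5) = 111.75°
δ = |180° − 111.75°| = 68.25°
68.25° ≤ 2α = 73.74°  →  valid

δ = 68.25°, valid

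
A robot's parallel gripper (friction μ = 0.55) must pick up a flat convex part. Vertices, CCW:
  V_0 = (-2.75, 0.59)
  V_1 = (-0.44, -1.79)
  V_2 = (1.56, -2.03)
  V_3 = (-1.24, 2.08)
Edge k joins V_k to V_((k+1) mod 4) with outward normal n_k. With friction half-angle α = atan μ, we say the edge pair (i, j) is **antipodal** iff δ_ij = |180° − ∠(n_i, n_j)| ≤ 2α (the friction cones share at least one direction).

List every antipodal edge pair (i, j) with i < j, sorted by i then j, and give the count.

α = atan 0.55 = 28.81°;  2α = 57.62°
n_0 = (-0.7176, -0.6965)
n_1 = (-0.1191, -0.9929)
n_2 = (+0.8264, +0.5630)
n_3 = (-0.7024, +0.7118)
  (0,1): δ = 140.99°  ·
  (0,2): δ = 9.88°  ✓
  (0,3): δ = 90.47°  ·
  (1,2): δ = 48.89°  ✓
  (1,3): δ = 51.46°  ✓
  (2,3): δ = 79.65°  ·
antipodal pairs: 3

count = 3; pairs: (0,2), (1,2), (1,3)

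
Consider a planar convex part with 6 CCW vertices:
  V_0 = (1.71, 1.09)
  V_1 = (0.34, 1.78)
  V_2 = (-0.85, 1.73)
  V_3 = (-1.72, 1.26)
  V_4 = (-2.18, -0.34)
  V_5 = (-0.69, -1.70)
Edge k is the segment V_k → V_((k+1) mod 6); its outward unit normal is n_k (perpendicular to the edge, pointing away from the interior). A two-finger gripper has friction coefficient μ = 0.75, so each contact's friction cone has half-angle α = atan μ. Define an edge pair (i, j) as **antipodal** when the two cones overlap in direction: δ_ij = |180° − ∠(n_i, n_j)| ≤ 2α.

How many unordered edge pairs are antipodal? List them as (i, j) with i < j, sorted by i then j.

α = atan 0.75 = 36.87°;  2α = 73.74°
n_0 = (+0.4498, +0.8931)
n_1 = (-0.0420, +0.9991)
n_2 = (-0.4753, +0.8798)
n_3 = (-0.9611, +0.2763)
n_4 = (-0.6742, -0.7386)
n_5 = (+0.7581, -0.6521)
  (0,1): δ = 150.86°  ·
  (0,2): δ = 124.89°  ·
  (0,3): δ = 79.31°  ·
  (0,4): δ = 15.66°  ✓
  (0,5): δ = 76.03°  ·
  (1,2): δ = 154.03°  ·
  (1,3): δ = 108.45°  ·
  (1,4): δ = 44.79°  ✓
  (1,5): δ = 46.89°  ✓
  (2,3): δ = 134.42°  ·
  (2,4): δ = 70.77°  ✓
  (2,5): δ = 20.92°  ✓
  (3,4): δ = 116.35°  ·
  (3,5): δ = 24.66°  ✓
  (4,5): δ = 88.31°  ·
antipodal pairs: 6

count = 6; pairs: (0,4), (1,4), (1,5), (2,4), (2,5), (3,5)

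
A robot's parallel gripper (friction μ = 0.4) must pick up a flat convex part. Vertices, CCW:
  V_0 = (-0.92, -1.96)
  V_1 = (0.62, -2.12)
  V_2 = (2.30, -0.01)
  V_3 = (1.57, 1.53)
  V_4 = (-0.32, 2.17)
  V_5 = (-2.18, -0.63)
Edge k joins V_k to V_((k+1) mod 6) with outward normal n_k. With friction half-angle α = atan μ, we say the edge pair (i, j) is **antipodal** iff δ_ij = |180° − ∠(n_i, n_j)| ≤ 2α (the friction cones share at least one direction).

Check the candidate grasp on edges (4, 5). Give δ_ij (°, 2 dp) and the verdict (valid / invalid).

δ = 102.95°, invalid

α = atan 0.4 = 21.80°;  2α = 43.60°
edge 4: e_4 = (-1.86, -2.80);  n_4 = (-0.8330, +0.5533)
edge 5: e_5 = (+1.26, -1.33);  n_5 = (-0.7260, -0.6877)
∠(n_4, n_5) = 77.05°
δ = |180° − 77.05°| = 102.95°
102.95° > 2α = 43.60°  →  invalid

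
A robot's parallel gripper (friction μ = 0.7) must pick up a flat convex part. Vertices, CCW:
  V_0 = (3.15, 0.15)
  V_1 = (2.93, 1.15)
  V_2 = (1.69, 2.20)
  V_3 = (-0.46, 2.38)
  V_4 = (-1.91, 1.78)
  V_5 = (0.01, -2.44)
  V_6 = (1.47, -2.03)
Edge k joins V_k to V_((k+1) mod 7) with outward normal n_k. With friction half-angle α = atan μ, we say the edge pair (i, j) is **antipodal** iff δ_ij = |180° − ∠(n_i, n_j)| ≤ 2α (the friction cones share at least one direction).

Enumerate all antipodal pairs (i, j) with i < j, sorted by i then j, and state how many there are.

α = atan 0.7 = 34.99°;  2α = 69.98°
n_0 = (+0.9766, +0.2149)
n_1 = (+0.6462, +0.7632)
n_2 = (+0.0834, +0.9965)
n_3 = (-0.3824, +0.9240)
n_4 = (-0.9102, -0.4141)
n_5 = (+0.2704, -0.9628)
n_6 = (+0.7921, -0.6104)
  (0,1): δ = 142.66°  ·
  (0,2): δ = 107.19°  ·
  (0,3): δ = 79.93°  ·
  (0,4): δ = 12.06°  ✓
  (0,5): δ = 93.28°  ·
  (0,6): δ = 129.97°  ·
  (1,2): δ = 144.53°  ·
  (1,3): δ = 117.26°  ·
  (1,4): δ = 25.28°  ✓
  (1,5): δ = 55.94°  ✓
  (1,6): δ = 92.64°  ·
  (2,3): δ = 152.73°  ·
  (2,4): δ = 60.75°  ✓
  (2,5): δ = 20.47°  ✓
  (2,6): δ = 57.17°  ✓
  (3,4): δ = 88.02°  ·
  (3,5): δ = 6.79°  ✓
  (3,6): δ = 29.90°  ✓
  (4,5): δ = 98.78°  ·
  (4,6): δ = 62.08°  ✓
  (5,6): δ = 143.31°  ·
antipodal pairs: 9

count = 9; pairs: (0,4), (1,4), (1,5), (2,4), (2,5), (2,6), (3,5), (3,6), (4,6)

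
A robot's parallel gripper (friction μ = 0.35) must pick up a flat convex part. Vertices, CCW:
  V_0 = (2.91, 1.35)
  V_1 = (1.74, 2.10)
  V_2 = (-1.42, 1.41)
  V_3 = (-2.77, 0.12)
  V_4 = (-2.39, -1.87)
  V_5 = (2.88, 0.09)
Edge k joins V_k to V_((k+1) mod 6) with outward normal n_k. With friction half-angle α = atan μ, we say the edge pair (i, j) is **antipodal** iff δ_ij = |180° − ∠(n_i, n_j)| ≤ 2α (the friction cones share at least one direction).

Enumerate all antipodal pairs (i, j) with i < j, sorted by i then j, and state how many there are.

α = atan 0.35 = 19.29°;  2α = 38.58°
n_0 = (+0.5397, +0.8419)
n_1 = (-0.2133, +0.9770)
n_2 = (-0.6909, +0.7230)
n_3 = (-0.9823, -0.1876)
n_4 = (+0.3486, -0.9373)
n_5 = (+0.9997, -0.0238)
  (0,1): δ = 135.02°  ·
  (0,2): δ = 103.64°  ·
  (0,3): δ = 46.53°  ·
  (0,4): δ = 53.06°  ·
  (0,5): δ = 121.30°  ·
  (1,2): δ = 148.62°  ·
  (1,3): δ = 91.51°  ·
  (1,4): δ = 8.08°  ✓
  (1,5): δ = 76.32°  ·
  (2,3): δ = 122.89°  ·
  (2,4): δ = 23.30°  ✓
  (2,5): δ = 44.94°  ·
  (3,4): δ = 80.41°  ·
  (3,5): δ = 12.17°  ✓
  (4,5): δ = 111.76°  ·
antipodal pairs: 3

count = 3; pairs: (1,4), (2,4), (3,5)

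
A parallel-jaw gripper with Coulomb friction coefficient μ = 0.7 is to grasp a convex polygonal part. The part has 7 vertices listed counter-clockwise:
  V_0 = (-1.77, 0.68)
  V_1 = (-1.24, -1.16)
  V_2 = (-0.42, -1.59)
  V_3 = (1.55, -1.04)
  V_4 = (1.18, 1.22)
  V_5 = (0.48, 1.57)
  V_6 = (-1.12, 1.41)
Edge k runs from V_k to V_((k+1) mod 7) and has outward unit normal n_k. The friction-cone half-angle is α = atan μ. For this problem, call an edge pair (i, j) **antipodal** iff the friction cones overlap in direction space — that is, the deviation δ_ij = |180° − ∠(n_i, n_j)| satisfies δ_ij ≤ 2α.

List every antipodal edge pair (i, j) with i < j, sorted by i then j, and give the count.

count = 9; pairs: (0,3), (0,4), (1,3), (1,4), (1,5), (2,4), (2,5), (2,6), (3,6)

α = atan 0.7 = 34.99°;  2α = 69.98°
n_0 = (-0.9609, -0.2768)
n_1 = (-0.4644, -0.8856)
n_2 = (+0.2689, -0.9632)
n_3 = (+0.9869, +0.1616)
n_4 = (+0.4472, +0.8944)
n_5 = (-0.0995, +0.9950)
n_6 = (-0.7468, +0.6650)
  (0,1): δ = 133.74°  ·
  (0,2): δ = 90.47°  ·
  (0,3): δ = 6.77°  ✓
  (0,4): δ = 47.37°  ✓
  (0,5): δ = 79.64°  ·
  (0,6): δ = 122.25°  ·
  (1,2): δ = 136.73°  ·
  (1,3): δ = 53.03°  ✓
  (1,4): δ = 1.11°  ✓
  (1,5): δ = 33.38°  ✓
  (1,6): δ = 75.99°  ·
  (2,3): δ = 96.30°  ·
  (2,4): δ = 42.16°  ✓
  (2,5): δ = 9.89°  ✓
  (2,6): δ = 32.72°  ✓
  (3,4): δ = 125.86°  ·
  (3,5): δ = 93.59°  ·
  (3,6): δ = 50.98°  ✓
  (4,5): δ = 147.72°  ·
  (4,6): δ = 105.12°  ·
  (5,6): δ = 137.39°  ·
antipodal pairs: 9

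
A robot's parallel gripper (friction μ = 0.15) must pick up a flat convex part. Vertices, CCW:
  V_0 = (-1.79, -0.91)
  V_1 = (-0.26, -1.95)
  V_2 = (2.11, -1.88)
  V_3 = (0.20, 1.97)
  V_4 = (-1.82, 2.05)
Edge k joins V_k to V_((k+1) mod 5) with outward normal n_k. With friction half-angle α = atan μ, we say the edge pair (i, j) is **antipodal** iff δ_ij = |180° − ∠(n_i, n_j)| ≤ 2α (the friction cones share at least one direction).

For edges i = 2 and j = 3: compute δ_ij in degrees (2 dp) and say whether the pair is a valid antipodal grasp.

α = atan 0.15 = 8.53°;  2α = 17.06°
edge 2: e_2 = (-1.91, +3.85);  n_2 = (+0.8958, +0.4444)
edge 3: e_3 = (-2.02, +0.08);  n_3 = (+0.0396, +0.9992)
∠(n_2, n_3) = 61.35°
δ = |180° − 61.35°| = 118.65°
118.65° > 2α = 17.06°  →  invalid

δ = 118.65°, invalid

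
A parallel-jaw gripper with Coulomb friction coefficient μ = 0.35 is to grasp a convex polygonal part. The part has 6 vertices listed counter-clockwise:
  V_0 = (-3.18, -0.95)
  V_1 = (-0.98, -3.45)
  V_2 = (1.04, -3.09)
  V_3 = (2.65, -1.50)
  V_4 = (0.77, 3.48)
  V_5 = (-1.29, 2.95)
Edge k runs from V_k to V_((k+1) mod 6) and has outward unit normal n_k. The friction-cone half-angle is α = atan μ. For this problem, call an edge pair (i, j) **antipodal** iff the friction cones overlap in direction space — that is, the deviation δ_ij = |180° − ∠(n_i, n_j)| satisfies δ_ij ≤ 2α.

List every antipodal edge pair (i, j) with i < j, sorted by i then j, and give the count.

count = 4; pairs: (0,3), (1,4), (2,4), (2,5)

α = atan 0.35 = 19.29°;  2α = 38.58°
n_0 = (-0.7507, -0.6606)
n_1 = (+0.1755, -0.9845)
n_2 = (+0.7027, -0.7115)
n_3 = (+0.9356, +0.3532)
n_4 = (-0.2492, +0.9685)
n_5 = (-0.8999, +0.4361)
  (0,1): δ = 121.24°  ·
  (0,2): δ = 86.71°  ·
  (0,3): δ = 20.67°  ✓
  (0,4): δ = 63.08°  ·
  (0,5): δ = 112.80°  ·
  (1,2): δ = 145.46°  ·
  (1,3): δ = 79.42°  ·
  (1,4): δ = 4.32°  ✓
  (1,5): δ = 54.04°  ·
  (2,3): δ = 113.96°  ·
  (2,4): δ = 30.21°  ✓
  (2,5): δ = 19.50°  ✓
  (3,4): δ = 96.25°  ·
  (3,5): δ = 46.54°  ·
  (4,5): δ = 130.28°  ·
antipodal pairs: 4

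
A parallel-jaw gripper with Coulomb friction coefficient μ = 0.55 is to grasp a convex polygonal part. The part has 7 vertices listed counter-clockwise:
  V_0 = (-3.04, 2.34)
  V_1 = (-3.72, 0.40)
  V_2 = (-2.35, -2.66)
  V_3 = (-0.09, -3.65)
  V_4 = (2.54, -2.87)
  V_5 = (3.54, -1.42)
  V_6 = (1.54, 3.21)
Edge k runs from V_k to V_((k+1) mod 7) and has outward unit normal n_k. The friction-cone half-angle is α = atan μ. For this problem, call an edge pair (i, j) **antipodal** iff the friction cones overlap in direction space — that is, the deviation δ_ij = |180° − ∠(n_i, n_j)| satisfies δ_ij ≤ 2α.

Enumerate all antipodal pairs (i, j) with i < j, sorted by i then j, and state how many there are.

α = atan 0.55 = 28.81°;  2α = 57.62°
n_0 = (-0.9437, +0.3308)
n_1 = (-0.9127, -0.4086)
n_2 = (-0.4012, -0.9160)
n_3 = (+0.2843, -0.9587)
n_4 = (+0.8232, -0.5677)
n_5 = (+0.9180, +0.3965)
n_6 = (-0.1866, +0.9824)
  (0,1): δ = 136.56°  ·
  (0,2): δ = 94.34°  ·
  (0,3): δ = 54.16°  ✓
  (0,4): δ = 15.28°  ✓
  (0,5): δ = 42.68°  ✓
  (0,6): δ = 120.07°  ·
  (1,2): δ = 137.77°  ·
  (1,3): δ = 97.60°  ·
  (1,4): δ = 58.71°  ·
  (1,5): δ = 0.76°  ✓
  (1,6): δ = 76.64°  ·
  (2,3): δ = 139.82°  ·
  (2,4): δ = 100.94°  ·
  (2,5): δ = 42.98°  ✓
  (2,6): δ = 34.41°  ✓
  (3,4): δ = 141.11°  ·
  (3,5): δ = 83.16°  ·
  (3,6): δ = 5.76°  ✓
  (4,5): δ = 122.05°  ·
  (4,6): δ = 44.65°  ✓
  (5,6): δ = 102.61°  ·
antipodal pairs: 8

count = 8; pairs: (0,3), (0,4), (0,5), (1,5), (2,5), (2,6), (3,6), (4,6)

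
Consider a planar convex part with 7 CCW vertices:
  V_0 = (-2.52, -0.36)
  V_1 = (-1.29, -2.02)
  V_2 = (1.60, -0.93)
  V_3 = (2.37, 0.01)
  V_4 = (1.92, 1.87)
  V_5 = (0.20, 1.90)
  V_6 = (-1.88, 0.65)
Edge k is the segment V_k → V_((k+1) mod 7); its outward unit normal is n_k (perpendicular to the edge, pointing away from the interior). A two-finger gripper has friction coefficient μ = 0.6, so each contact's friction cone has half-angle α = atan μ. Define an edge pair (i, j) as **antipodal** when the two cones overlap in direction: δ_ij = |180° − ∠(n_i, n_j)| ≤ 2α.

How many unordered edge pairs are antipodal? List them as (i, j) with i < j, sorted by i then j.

α = atan 0.6 = 30.96°;  2α = 61.93°
n_0 = (-0.8035, -0.5953)
n_1 = (+0.3529, -0.9357)
n_2 = (+0.7736, -0.6337)
n_3 = (+0.9720, +0.2352)
n_4 = (+0.0174, +0.9998)
n_5 = (-0.5151, +0.8571)
n_6 = (-0.8447, +0.5353)
  (0,1): δ = 105.87°  ·
  (0,2): δ = 75.86°  ·
  (0,3): δ = 22.94°  ✓
  (0,4): δ = 52.46°  ✓
  (0,5): δ = 84.47°  ·
  (0,6): δ = 111.10°  ·
  (1,2): δ = 149.99°  ·
  (1,3): δ = 97.06°  ·
  (1,4): δ = 21.66°  ✓
  (1,5): δ = 10.34°  ✓
  (1,6): δ = 36.97°  ✓
  (2,3): δ = 127.08°  ·
  (2,4): δ = 51.68°  ✓
  (2,5): δ = 19.67°  ✓
  (2,6): δ = 6.96°  ✓
  (3,4): δ = 104.60°  ·
  (3,5): δ = 72.60°  ·
  (3,6): δ = 45.96°  ✓
  (4,5): δ = 148.00°  ·
  (4,6): δ = 121.36°  ·
  (5,6): δ = 153.37°  ·
antipodal pairs: 9

count = 9; pairs: (0,3), (0,4), (1,4), (1,5), (1,6), (2,4), (2,5), (2,6), (3,6)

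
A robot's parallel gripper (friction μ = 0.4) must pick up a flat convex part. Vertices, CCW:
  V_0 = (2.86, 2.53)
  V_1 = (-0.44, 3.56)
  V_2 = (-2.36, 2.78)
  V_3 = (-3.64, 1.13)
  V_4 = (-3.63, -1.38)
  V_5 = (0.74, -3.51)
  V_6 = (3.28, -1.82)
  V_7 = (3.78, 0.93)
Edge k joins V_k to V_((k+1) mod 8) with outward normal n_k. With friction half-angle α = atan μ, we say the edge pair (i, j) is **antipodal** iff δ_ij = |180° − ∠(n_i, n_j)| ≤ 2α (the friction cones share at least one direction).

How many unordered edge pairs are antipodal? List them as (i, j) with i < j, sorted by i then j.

count = 7; pairs: (0,4), (1,5), (2,5), (2,6), (3,6), (3,7), (4,7)

α = atan 0.4 = 21.80°;  2α = 43.60°
n_0 = (+0.2979, +0.9546)
n_1 = (-0.3764, +0.9265)
n_2 = (-0.7901, +0.6129)
n_3 = (-1.0000, -0.0040)
n_4 = (-0.4381, -0.8989)
n_5 = (+0.5539, -0.8326)
n_6 = (+0.9839, -0.1789)
n_7 = (+0.8669, +0.4985)
  (0,1): δ = 140.56°  ·
  (0,2): δ = 110.47°  ·
  (0,3): δ = 72.44°  ·
  (0,4): δ = 8.65°  ✓
  (0,5): δ = 50.97°  ·
  (0,6): δ = 97.03°  ·
  (0,7): δ = 137.23°  ·
  (1,2): δ = 149.91°  ·
  (1,3): δ = 111.88°  ·
  (1,4): δ = 48.09°  ·
  (1,5): δ = 11.53°  ✓
  (1,6): δ = 57.59°  ·
  (1,7): δ = 97.79°  ·
  (2,3): δ = 141.97°  ·
  (2,4): δ = 78.18°  ·
  (2,5): δ = 18.56°  ✓
  (2,6): δ = 27.50°  ✓
  (2,7): δ = 67.70°  ·
  (3,4): δ = 116.21°  ·
  (3,5): δ = 56.59°  ·
  (3,6): δ = 10.53°  ✓
  (3,7): δ = 29.67°  ✓
  (4,5): δ = 120.38°  ·
  (4,6): δ = 74.32°  ·
  (4,7): δ = 34.12°  ✓
  (5,6): δ = 133.94°  ·
  (5,7): δ = 93.74°  ·
  (6,7): δ = 139.80°  ·
antipodal pairs: 7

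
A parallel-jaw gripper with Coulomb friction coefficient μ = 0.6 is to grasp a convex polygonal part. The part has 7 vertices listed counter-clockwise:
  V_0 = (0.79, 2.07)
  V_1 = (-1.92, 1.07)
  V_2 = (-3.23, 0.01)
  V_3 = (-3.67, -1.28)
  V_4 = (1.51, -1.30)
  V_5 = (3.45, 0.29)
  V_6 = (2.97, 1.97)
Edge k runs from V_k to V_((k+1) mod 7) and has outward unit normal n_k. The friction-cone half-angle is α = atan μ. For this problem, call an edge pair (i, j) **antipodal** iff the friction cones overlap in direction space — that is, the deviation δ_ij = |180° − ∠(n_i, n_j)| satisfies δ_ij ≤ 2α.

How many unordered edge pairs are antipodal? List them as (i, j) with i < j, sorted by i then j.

count = 8; pairs: (0,3), (0,4), (1,3), (1,4), (2,4), (2,5), (3,6), (4,6)

α = atan 0.6 = 30.96°;  2α = 61.93°
n_0 = (-0.3462, +0.9382)
n_1 = (-0.6290, +0.7774)
n_2 = (-0.9465, +0.3228)
n_3 = (-0.0039, -1.0000)
n_4 = (+0.6339, -0.7734)
n_5 = (+0.9615, +0.2747)
n_6 = (+0.0458, +0.9989)
  (0,1): δ = 161.28°  ·
  (0,2): δ = 129.09°  ·
  (0,3): δ = 20.48°  ✓
  (0,4): δ = 19.08°  ✓
  (0,5): δ = 85.69°  ·
  (0,6): δ = 157.12°  ·
  (1,2): δ = 147.81°  ·
  (1,3): δ = 39.20°  ✓
  (1,4): δ = 0.36°  ✓
  (1,5): δ = 66.97°  ·
  (1,6): δ = 138.40°  ·
  (2,3): δ = 71.39°  ·
  (2,4): δ = 31.83°  ✓
  (2,5): δ = 34.78°  ✓
  (2,6): δ = 106.21°  ·
  (3,4): δ = 140.44°  ·
  (3,5): δ = 73.83°  ·
  (3,6): δ = 2.41°  ✓
  (4,5): δ = 113.39°  ·
  (4,6): δ = 41.96°  ✓
  (5,6): δ = 108.57°  ·
antipodal pairs: 8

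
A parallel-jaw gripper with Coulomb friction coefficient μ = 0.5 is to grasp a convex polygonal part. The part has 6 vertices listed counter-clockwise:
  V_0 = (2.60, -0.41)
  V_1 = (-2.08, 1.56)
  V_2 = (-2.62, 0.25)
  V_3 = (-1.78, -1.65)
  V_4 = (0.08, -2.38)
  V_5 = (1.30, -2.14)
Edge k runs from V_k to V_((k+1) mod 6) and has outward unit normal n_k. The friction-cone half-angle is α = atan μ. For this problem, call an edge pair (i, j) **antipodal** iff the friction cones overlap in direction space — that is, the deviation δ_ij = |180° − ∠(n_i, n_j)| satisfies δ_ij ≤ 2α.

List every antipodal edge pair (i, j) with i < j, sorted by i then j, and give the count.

count = 4; pairs: (0,2), (0,3), (0,4), (1,5)

α = atan 0.5 = 26.57°;  2α = 53.13°
n_0 = (+0.3880, +0.9217)
n_1 = (-0.9245, +0.3811)
n_2 = (-0.9146, -0.4044)
n_3 = (-0.3653, -0.9309)
n_4 = (+0.1930, -0.9812)
n_5 = (+0.7994, -0.6007)
  (0,1): δ = 89.57°  ·
  (0,2): δ = 43.32°  ✓
  (0,3): δ = 1.40°  ✓
  (0,4): δ = 33.96°  ✓
  (0,5): δ = 75.91°  ·
  (1,2): δ = 133.75°  ·
  (1,3): δ = 89.03°  ·
  (1,4): δ = 56.47°  ·
  (1,5): δ = 14.52°  ✓
  (2,3): δ = 135.28°  ·
  (2,4): δ = 102.72°  ·
  (2,5): δ = 60.77°  ·
  (3,4): δ = 147.44°  ·
  (3,5): δ = 105.49°  ·
  (4,5): δ = 138.05°  ·
antipodal pairs: 4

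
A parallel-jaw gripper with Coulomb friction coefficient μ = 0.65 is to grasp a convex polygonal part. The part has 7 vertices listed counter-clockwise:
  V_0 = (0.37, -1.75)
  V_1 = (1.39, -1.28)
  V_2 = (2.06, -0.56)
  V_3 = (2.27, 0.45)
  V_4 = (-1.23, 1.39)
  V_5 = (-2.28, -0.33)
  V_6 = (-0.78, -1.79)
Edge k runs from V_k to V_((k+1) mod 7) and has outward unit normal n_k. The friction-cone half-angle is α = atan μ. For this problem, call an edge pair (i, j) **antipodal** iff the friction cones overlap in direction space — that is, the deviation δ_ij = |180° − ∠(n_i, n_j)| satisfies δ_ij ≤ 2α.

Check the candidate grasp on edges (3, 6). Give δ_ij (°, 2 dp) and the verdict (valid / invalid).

α = atan 0.65 = 33.02°;  2α = 66.05°
edge 3: e_3 = (-3.50, +0.94);  n_3 = (+0.2594, +0.9658)
edge 6: e_6 = (+1.15, +0.04);  n_6 = (+0.0348, -0.9994)
∠(n_3, n_6) = 162.97°
δ = |180° − 162.97°| = 17.03°
17.03° ≤ 2α = 66.05°  →  valid

δ = 17.03°, valid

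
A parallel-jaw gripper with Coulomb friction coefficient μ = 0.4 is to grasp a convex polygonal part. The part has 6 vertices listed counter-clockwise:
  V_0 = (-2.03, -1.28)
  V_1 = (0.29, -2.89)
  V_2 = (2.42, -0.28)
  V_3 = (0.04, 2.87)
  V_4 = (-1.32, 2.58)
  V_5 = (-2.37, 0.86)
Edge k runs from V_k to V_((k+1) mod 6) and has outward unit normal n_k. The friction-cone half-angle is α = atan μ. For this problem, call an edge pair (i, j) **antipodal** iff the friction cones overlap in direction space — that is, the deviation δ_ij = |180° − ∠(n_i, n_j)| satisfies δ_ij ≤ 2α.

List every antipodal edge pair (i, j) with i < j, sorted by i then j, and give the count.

α = atan 0.4 = 21.80°;  2α = 43.60°
n_0 = (-0.5701, -0.8216)
n_1 = (+0.7748, -0.6323)
n_2 = (+0.7979, +0.6028)
n_3 = (-0.2085, +0.9780)
n_4 = (-0.8535, +0.5210)
n_5 = (-0.9876, -0.1569)
  (0,1): δ = 94.46°  ·
  (0,2): δ = 18.17°  ✓
  (0,3): δ = 46.80°  ·
  (0,4): δ = 93.36°  ·
  (0,5): δ = 133.79°  ·
  (1,2): δ = 103.71°  ·
  (1,3): δ = 38.75°  ✓
  (1,4): δ = 7.81°  ✓
  (1,5): δ = 48.25°  ·
  (2,3): δ = 115.04°  ·
  (2,4): δ = 68.48°  ·
  (2,5): δ = 28.05°  ✓
  (3,4): δ = 133.44°  ·
  (3,5): δ = 93.01°  ·
  (4,5): δ = 139.57°  ·
antipodal pairs: 4

count = 4; pairs: (0,2), (1,3), (1,4), (2,5)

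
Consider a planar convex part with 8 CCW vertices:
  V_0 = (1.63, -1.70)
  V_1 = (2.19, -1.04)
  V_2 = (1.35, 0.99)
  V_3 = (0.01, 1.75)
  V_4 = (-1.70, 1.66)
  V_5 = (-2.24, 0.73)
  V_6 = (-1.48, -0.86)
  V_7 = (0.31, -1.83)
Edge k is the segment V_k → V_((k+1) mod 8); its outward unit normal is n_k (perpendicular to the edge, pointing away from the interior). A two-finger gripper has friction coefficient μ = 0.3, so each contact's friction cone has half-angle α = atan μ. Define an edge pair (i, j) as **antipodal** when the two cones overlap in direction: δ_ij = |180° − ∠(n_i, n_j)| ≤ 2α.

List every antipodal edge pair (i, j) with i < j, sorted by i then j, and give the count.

count = 5; pairs: (0,4), (1,5), (2,6), (3,6), (3,7)

α = atan 0.3 = 16.70°;  2α = 33.40°
n_0 = (+0.7625, -0.6470)
n_1 = (+0.9240, +0.3824)
n_2 = (+0.4933, +0.8698)
n_3 = (-0.0526, +0.9986)
n_4 = (-0.8648, +0.5021)
n_5 = (-0.9022, -0.4313)
n_6 = (-0.4764, -0.8792)
n_7 = (+0.0980, -0.9952)
  (0,1): δ = 117.21°  ·
  (0,2): δ = 79.25°  ·
  (0,3): δ = 46.67°  ·
  (0,4): δ = 10.17°  ✓
  (0,5): δ = 65.86°  ·
  (0,6): δ = 101.86°  ·
  (0,7): δ = 135.94°  ·
  (1,2): δ = 142.04°  ·
  (1,3): δ = 109.47°  ·
  (1,4): δ = 52.62°  ·
  (1,5): δ = 3.07°  ✓
  (1,6): δ = 39.07°  ·
  (1,7): δ = 73.15°  ·
  (2,3): δ = 147.43°  ·
  (2,4): δ = 90.58°  ·
  (2,5): δ = 34.89°  ·
  (2,6): δ = 1.11°  ✓
  (2,7): δ = 35.18°  ·
  (3,4): δ = 123.15°  ·
  (3,5): δ = 67.47°  ·
  (3,6): δ = 31.47°  ✓
  (3,7): δ = 2.61°  ✓
  (4,5): δ = 124.31°  ·
  (4,6): δ = 88.31°  ·
  (4,7): δ = 54.23°  ·
  (5,6): δ = 144.00°  ·
  (5,7): δ = 109.92°  ·
  (6,7): δ = 145.92°  ·
antipodal pairs: 5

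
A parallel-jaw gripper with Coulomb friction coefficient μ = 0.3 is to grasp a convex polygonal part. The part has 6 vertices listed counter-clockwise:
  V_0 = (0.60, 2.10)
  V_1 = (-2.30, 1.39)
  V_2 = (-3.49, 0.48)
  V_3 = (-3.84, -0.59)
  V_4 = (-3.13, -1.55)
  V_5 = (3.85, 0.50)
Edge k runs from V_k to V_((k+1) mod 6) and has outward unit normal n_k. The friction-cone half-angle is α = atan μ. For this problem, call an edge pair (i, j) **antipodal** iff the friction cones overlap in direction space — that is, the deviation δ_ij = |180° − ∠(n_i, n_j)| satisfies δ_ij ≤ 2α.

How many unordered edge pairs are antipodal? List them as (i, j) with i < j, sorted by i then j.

count = 3; pairs: (0,4), (1,4), (3,5)

α = atan 0.3 = 16.70°;  2α = 33.40°
n_0 = (-0.2378, +0.9713)
n_1 = (-0.6075, +0.7944)
n_2 = (-0.9504, +0.3109)
n_3 = (-0.8040, -0.5946)
n_4 = (+0.2818, -0.9595)
n_5 = (+0.4417, +0.8972)
  (0,1): δ = 156.35°  ·
  (0,2): δ = 121.87°  ·
  (0,3): δ = 67.27°  ·
  (0,4): δ = 2.61°  ✓
  (0,5): δ = 140.03°  ·
  (1,2): δ = 145.52°  ·
  (1,3): δ = 90.92°  ·
  (1,4): δ = 21.04°  ✓
  (1,5): δ = 116.38°  ·
  (2,3): δ = 125.40°  ·
  (2,4): δ = 55.52°  ·
  (2,5): δ = 81.90°  ·
  (3,4): δ = 110.12°  ·
  (3,5): δ = 27.30°  ✓
  (4,5): δ = 42.58°  ·
antipodal pairs: 3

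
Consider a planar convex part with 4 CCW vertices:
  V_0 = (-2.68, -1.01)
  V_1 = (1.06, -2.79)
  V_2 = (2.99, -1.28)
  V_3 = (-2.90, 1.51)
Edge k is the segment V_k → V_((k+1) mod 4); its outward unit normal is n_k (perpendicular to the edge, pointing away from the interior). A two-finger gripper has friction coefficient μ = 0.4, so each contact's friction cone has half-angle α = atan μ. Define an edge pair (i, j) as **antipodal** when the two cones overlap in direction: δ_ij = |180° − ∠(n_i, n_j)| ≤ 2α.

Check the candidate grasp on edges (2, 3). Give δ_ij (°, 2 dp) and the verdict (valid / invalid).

α = atan 0.4 = 21.80°;  2α = 43.60°
edge 2: e_2 = (-5.89, +2.79);  n_2 = (+0.4281, +0.9037)
edge 3: e_3 = (+0.22, -2.52);  n_3 = (-0.9962, -0.0870)
∠(n_2, n_3) = 120.34°
δ = |180° − 120.34°| = 59.66°
59.66° > 2α = 43.60°  →  invalid

δ = 59.66°, invalid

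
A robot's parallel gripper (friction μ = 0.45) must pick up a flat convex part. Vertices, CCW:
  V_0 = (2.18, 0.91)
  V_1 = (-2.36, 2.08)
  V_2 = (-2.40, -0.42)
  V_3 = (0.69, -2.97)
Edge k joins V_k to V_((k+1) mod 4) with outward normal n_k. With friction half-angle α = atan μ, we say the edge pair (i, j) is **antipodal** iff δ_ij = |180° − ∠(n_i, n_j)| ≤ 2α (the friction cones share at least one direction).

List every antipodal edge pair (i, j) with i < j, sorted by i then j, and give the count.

count = 2; pairs: (0,2), (1,3)

α = atan 0.45 = 24.23°;  2α = 48.46°
n_0 = (+0.2496, +0.9684)
n_1 = (-0.9999, +0.0160)
n_2 = (-0.6365, -0.7713)
n_3 = (+0.9335, -0.3585)
  (0,1): δ = 76.47°  ·
  (0,2): δ = 25.08°  ✓
  (0,3): δ = 83.44°  ·
  (1,2): δ = 128.61°  ·
  (1,3): δ = 20.09°  ✓
  (2,3): δ = 71.48°  ·
antipodal pairs: 2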